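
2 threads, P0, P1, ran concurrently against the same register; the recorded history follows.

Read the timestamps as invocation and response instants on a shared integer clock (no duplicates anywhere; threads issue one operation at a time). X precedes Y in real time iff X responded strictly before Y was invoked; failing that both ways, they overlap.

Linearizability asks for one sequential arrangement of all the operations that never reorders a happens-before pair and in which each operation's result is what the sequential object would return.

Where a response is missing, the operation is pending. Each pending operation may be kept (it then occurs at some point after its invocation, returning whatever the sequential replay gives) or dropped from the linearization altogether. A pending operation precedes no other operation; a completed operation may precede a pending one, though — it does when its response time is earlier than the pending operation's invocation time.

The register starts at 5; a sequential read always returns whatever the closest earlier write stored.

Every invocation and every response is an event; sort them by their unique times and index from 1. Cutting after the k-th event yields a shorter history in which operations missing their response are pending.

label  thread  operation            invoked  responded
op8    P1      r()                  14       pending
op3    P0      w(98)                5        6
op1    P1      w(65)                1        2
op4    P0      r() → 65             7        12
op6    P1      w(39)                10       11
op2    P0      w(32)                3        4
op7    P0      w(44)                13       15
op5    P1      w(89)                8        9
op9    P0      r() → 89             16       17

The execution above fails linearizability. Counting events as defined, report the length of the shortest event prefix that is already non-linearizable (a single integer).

12

events 1..11 are linearizable, e.g. via op1, op2, op3, op4, op5, op6:
after step 1 (op1 w(65)): value 65
after step 2 (op2 w(32)): value 32
after step 3 (op3 w(98)): value 98
after step 4 (op4 r() (pending, included)): value 98
after step 5 (op5 w(89)): value 89
after step 6 (op6 w(39)): value 39
once event 12 joins (op4's response, time 12), exhaustive search finds no witness
e.g. op1, op2, op3, op4, op5, op6: illegal at step 4, since op4 r() → 65 cannot apply there
e.g. op1, op2, op3, op5, op4, op6: illegal at step 5, since op4 r() → 65 cannot apply there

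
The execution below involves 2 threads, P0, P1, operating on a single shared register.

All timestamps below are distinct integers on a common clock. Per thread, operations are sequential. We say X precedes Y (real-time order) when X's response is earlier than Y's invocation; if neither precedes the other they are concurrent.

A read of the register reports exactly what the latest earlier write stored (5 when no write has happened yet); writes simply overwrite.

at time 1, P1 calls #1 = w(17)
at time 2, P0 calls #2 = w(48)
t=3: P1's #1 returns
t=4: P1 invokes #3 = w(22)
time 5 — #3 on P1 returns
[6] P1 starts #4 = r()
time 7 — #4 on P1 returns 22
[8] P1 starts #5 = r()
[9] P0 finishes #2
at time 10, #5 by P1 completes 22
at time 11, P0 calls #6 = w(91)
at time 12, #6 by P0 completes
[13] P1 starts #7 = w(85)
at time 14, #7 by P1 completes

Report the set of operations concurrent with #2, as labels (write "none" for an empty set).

#2 spans [2,9]; an op avoiding the whole window 2..9 is ordered, any other is concurrent
#1 [1,3]: concurrent
#3 [4,5]: concurrent
#4 [6,7]: concurrent
#5 [8,10]: concurrent
#6 [11,12]: after
#7 [13,14]: after

#1, #3, #4, #5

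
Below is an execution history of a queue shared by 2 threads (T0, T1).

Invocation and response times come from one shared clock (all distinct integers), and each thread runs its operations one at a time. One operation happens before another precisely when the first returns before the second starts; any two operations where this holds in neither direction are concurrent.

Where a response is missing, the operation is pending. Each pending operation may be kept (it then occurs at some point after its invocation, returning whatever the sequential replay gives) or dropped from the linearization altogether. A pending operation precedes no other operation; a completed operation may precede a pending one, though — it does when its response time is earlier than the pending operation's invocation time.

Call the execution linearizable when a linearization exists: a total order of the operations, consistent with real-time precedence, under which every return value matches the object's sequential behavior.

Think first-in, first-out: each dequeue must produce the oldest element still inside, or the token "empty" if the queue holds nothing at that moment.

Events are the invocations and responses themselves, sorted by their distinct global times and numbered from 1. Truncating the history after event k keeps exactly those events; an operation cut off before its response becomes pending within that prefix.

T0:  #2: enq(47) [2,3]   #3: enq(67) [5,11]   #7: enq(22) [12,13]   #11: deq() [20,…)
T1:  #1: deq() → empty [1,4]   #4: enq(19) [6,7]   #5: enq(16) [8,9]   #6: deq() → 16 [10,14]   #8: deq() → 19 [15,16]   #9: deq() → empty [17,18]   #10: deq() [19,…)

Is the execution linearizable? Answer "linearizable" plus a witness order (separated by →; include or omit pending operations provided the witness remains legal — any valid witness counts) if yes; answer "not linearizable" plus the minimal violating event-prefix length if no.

not linearizable — minimal violating prefix: 14 events

events 1..13 are fine; event 14 — the response of #6 at time 14 — makes the prefix non-linearizable
no legal order exists: 14 real-time-consistent candidates over 7 completed queue operations, all rejected
for example #1, #2, #3, #4, #5, #6, #7 fails at step 6: #6 deq() → 16 is not legal there
for example #1, #2, #3, #4, #5, #7, #6 fails at step 7: #6 deq() → 16 is not legal there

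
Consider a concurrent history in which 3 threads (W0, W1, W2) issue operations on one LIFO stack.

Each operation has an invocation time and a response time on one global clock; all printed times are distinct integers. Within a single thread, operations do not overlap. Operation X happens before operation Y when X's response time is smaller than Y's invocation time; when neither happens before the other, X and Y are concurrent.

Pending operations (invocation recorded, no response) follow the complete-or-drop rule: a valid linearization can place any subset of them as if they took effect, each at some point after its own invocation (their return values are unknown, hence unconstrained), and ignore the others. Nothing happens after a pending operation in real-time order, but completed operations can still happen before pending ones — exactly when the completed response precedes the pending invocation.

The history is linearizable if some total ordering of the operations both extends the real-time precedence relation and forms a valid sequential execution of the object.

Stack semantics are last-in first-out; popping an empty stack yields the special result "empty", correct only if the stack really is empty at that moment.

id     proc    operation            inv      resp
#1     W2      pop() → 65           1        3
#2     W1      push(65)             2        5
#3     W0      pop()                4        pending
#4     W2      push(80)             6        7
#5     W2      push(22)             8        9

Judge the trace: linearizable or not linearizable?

witness order: #2, #1, #3, #4, #5
step 1: #2 push(65) — stack <65>
step 2: #1 pop() → 65 — stack <>
step 3: #3 pop() (pending, included) — stack <>
step 4: #4 push(80) — stack <80>
step 5: #5 push(22) — stack <80,22>

linearizable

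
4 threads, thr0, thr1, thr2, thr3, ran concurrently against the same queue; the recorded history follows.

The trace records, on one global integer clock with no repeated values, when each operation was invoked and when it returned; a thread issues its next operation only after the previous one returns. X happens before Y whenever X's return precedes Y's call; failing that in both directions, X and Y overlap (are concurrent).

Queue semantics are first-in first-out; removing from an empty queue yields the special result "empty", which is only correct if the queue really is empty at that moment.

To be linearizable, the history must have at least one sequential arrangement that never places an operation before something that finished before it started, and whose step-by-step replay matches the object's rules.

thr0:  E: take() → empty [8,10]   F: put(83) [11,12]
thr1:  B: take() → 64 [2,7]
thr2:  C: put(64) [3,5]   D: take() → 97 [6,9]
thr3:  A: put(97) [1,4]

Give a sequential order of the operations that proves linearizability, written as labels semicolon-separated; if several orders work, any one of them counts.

step 1: A put(97) — queue <97>
step 2: C put(64) — queue <97,64>
step 3: D take() → 97 — queue <64>
step 4: B take() → 64 — queue <>
step 5: E take() → empty — queue <>
step 6: F put(83) — queue <83>

A; C; D; B; E; F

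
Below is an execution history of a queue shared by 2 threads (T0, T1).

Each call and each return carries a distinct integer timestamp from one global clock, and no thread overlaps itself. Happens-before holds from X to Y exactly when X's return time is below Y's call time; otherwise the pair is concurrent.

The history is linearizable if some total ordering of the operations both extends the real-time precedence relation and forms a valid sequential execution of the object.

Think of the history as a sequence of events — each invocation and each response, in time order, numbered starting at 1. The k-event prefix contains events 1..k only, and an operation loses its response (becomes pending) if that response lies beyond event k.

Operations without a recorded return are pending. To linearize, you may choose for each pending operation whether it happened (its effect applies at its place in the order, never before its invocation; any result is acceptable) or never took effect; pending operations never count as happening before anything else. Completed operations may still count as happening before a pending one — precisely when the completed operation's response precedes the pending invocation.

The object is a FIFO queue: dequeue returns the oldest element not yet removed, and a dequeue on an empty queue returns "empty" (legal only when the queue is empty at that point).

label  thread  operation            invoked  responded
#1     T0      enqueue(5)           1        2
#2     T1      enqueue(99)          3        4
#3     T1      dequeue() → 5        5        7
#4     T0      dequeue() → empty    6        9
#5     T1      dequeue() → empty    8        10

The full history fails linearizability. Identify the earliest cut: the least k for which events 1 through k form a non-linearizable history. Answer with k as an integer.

10

events 1..9 are still linearizable — one witness is #1, #2, #3, #5, #4:
after step 1 (#1 enqueue(5)): queue <5>
after step 2 (#2 enqueue(99)): queue <5,99>
after step 3 (#3 dequeue() → 5): queue <99>
after step 4 (#5 dequeue() (pending, included)): queue <>
after step 5 (#4 dequeue() → empty): queue <>
once event 10 joins (#5's response, time 10), exhaustive search finds no witness
for example #1, #2, #3, #4, #5 fails at step 4: #4 dequeue() → empty is not legal there
for example #1, #2, #3, #5, #4 fails at step 4: #5 dequeue() → empty is not legal there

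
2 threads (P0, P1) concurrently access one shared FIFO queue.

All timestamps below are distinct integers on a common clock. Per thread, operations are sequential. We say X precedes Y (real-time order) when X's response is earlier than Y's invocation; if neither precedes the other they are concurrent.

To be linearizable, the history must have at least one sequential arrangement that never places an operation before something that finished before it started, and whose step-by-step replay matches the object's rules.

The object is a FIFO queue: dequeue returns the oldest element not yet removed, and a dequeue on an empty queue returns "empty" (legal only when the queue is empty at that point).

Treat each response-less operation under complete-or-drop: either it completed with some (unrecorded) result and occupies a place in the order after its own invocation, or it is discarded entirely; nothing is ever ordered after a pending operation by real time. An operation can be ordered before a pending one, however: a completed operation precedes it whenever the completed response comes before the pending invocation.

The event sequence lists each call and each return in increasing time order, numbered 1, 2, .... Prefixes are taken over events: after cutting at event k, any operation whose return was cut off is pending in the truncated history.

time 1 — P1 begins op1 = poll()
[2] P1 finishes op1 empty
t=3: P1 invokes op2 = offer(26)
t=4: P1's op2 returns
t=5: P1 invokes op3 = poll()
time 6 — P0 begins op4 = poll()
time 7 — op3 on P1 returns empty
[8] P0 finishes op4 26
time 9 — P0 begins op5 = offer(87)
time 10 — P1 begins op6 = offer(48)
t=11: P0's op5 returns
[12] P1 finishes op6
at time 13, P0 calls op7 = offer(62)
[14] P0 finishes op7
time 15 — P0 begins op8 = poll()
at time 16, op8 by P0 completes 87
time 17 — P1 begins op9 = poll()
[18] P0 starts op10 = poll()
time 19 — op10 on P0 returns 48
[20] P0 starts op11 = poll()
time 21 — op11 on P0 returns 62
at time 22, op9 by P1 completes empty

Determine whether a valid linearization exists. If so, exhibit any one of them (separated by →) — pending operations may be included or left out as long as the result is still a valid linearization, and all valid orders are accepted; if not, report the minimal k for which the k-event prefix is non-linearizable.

linearizable — witness: op1 → op2 → op4 → op3 → op5 → op6 → op7 → op8 → op10 → op11 → op9

after step 1 (op1 poll() → empty): queue <>
after step 2 (op2 offer(26)): queue <26>
after step 3 (op4 poll() → 26): queue <>
after step 4 (op3 poll() → empty): queue <>
after step 5 (op5 offer(87)): queue <87>
after step 6 (op6 offer(48)): queue <87,48>
after step 7 (op7 offer(62)): queue <87,48,62>
after step 8 (op8 poll() → 87): queue <48,62>
after step 9 (op10 poll() → 48): queue <62>
after step 10 (op11 poll() → 62): queue <>
after step 11 (op9 poll() → empty): queue <>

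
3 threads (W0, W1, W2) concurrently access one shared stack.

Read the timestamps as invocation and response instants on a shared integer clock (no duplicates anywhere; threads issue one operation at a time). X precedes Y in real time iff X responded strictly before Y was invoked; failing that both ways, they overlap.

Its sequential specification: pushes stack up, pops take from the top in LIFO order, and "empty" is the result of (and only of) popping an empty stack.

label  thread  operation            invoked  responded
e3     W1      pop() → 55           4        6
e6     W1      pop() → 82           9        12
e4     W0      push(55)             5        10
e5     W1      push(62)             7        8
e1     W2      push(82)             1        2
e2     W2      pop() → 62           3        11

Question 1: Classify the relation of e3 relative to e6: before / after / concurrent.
e3 spans [4,6], e6 spans [9,12]
resp(e3)=6 < inv(e6)=9

before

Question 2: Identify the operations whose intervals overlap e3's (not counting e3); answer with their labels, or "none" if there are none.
overlap test against e3 [4,6]: concurrent iff the interval meets 4..6
e1 [1,2]: before
e2 [3,11]: concurrent
e4 [5,10]: concurrent
e5 [7,8]: after
e6 [9,12]: after

e2, e4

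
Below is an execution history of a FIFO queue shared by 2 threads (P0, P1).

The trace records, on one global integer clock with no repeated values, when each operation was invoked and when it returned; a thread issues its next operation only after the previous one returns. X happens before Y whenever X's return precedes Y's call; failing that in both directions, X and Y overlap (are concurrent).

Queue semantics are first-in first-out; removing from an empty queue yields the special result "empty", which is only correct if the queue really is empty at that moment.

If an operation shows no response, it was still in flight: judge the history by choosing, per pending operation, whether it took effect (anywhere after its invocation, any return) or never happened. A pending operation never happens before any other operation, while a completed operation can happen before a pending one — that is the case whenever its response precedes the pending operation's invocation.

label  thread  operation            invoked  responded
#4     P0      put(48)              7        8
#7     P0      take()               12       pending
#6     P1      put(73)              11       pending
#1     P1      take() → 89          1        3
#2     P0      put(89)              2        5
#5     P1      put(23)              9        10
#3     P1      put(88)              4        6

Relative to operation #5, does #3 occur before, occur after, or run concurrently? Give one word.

#3 spans [4,6], #5 spans [9,10]
resp(#3)=6 < inv(#5)=9

before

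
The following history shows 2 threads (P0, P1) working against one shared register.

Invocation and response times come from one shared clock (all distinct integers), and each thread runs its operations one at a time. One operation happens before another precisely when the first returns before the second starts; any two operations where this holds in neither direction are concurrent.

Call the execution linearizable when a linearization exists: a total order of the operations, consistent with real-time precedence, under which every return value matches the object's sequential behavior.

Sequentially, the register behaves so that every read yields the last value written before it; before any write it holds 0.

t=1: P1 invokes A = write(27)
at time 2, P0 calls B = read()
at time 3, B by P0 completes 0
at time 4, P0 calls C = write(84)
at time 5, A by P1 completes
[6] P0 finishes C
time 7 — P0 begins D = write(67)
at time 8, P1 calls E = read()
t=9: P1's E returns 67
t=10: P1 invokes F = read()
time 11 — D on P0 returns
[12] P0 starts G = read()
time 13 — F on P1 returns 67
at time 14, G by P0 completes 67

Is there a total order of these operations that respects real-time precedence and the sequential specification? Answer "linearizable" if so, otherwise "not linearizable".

one valid linearization: B, A, C, D, E, F, G
after step 1 (B read() → 0): value 0
after step 2 (A write(27)): value 27
after step 3 (C write(84)): value 84
after step 4 (D write(67)): value 67
after step 5 (E read() → 67): value 67
after step 6 (F read() → 67): value 67
after step 7 (G read() → 67): value 67

linearizable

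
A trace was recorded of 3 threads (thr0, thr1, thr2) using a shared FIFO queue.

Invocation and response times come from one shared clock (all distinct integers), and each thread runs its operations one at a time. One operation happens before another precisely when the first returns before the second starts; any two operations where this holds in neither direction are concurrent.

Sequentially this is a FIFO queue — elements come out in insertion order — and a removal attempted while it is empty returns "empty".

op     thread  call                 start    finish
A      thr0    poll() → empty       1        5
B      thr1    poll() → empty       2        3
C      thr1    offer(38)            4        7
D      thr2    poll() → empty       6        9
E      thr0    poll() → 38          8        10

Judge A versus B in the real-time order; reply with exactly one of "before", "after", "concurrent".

concurrent

A spans [1,5], B spans [2,3]
the intervals overlap in both directions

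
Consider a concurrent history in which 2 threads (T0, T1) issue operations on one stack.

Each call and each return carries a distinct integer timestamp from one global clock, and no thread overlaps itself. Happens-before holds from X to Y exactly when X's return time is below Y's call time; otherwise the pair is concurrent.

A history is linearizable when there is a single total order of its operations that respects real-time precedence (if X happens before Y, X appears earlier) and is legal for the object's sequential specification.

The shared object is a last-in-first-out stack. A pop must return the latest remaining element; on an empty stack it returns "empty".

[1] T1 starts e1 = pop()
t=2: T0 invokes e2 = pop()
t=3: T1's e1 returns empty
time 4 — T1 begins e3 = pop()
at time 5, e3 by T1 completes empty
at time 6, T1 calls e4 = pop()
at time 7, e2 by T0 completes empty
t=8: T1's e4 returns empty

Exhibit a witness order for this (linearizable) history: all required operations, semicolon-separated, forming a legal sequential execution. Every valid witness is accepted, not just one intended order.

e1; e2; e3; e4

1. e1 pop() → empty, leaving stack <>
2. e2 pop() → empty, leaving stack <>
3. e3 pop() → empty, leaving stack <>
4. e4 pop() → empty, leaving stack <>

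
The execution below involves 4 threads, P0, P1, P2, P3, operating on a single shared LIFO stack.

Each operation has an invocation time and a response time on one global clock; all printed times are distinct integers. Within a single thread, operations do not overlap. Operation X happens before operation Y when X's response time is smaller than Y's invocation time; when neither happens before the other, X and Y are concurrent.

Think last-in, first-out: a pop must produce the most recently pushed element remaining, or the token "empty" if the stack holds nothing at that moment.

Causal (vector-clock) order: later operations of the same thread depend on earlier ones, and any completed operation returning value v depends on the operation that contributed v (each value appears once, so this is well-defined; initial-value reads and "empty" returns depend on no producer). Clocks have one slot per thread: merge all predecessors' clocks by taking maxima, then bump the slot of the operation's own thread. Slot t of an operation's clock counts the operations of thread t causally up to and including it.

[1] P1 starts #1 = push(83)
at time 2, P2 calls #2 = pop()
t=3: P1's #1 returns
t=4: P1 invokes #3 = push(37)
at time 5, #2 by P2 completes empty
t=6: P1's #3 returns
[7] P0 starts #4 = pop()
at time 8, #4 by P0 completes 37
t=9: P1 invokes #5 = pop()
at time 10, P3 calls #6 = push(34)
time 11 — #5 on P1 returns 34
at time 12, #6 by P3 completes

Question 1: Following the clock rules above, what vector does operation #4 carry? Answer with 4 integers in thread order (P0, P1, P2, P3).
no predecessors for #6 (invoked 10): P3 increments from zero → (0, 0, 0, 1)
no predecessors for #2 (invoked 2): P2 increments from zero → (0, 0, 1, 0)
no predecessors for #1 (invoked 1): P1 increments from zero → (0, 1, 0, 0)
#3, invoked 4, takes VC(#1)=(0, 1, 0, 0) under max, adds 1 for P1 → (0, 2, 0, 0)
#4, invoked 7, takes VC(#3)=(0, 2, 0, 0) under max, adds 1 for P0 → (1, 2, 0, 0)
#5, invoked 9, takes VC(#3)=(0, 2, 0, 0), VC(#6)=(0, 0, 0, 1) under max, adds 1 for P1 → (0, 3, 0, 1)
target: VC(#4) = (1, 2, 0, 0)

(1, 2, 0, 0)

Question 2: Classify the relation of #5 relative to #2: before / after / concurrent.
#5 spans [9,11], #2 spans [2,5]
resp(#2)=5 < inv(#5)=9

after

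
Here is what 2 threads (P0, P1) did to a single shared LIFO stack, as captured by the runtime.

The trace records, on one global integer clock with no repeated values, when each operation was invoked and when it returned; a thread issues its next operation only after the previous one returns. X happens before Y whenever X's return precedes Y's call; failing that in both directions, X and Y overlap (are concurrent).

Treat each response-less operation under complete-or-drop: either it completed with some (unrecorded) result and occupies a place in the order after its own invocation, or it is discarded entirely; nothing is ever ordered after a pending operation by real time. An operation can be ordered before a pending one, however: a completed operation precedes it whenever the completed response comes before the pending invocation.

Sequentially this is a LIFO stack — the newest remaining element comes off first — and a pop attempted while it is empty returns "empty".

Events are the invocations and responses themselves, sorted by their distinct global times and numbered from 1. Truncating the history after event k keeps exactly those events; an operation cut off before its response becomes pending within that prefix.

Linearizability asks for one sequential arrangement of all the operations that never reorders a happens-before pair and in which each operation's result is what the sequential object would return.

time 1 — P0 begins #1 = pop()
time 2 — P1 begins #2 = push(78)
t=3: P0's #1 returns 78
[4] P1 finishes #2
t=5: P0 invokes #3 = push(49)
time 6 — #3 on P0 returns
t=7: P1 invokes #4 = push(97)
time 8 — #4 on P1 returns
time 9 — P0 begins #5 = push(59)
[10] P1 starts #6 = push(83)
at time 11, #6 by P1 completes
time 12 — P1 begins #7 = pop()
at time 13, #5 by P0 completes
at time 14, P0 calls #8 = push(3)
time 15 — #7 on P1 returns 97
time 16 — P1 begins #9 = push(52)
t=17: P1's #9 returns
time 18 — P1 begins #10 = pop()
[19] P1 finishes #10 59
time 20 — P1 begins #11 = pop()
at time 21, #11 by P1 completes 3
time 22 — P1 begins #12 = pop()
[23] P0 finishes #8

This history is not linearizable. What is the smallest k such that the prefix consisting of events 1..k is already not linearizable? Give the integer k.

15

events 1..14 are linearizable, e.g. via #2, #1, #3, #4, #5, #6:
step 1: #2 push(78) — stack <78>
step 2: #1 pop() → 78 — stack <>
step 3: #3 push(49) — stack <49>
step 4: #4 push(97) — stack <49,97>
step 5: #5 push(59) — stack <49,97,59>
step 6: #6 push(83) — stack <49,97,59,83>
with event 15 included (#7 responding at time 15), all real-time-consistent orders fail
every completion of the 1 pending operation (#8) was checked; none linearizes
e.g. #1, #2, #3, #4, #5, #6, #7 (pending dropped): illegal at step 1, since #1 pop() → 78 cannot apply there
e.g. #1, #2, #3, #4, #6, #5, #7 (pending dropped): illegal at step 1, since #1 pop() → 78 cannot apply there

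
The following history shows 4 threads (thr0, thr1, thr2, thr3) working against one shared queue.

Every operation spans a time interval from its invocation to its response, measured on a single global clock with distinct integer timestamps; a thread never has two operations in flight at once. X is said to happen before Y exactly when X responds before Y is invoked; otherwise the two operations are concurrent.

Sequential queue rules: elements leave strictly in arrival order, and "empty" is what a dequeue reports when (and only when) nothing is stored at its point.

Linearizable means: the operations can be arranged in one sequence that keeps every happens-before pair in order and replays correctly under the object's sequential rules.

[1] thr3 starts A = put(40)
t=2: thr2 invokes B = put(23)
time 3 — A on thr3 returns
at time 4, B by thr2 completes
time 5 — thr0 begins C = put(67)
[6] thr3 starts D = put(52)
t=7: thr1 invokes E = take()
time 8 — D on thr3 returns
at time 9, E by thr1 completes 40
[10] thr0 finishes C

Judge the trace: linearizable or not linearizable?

witness order: A, B, C, D, E
after step 1 (A put(40)): queue <40>
after step 2 (B put(23)): queue <40,23>
after step 3 (C put(67)): queue <40,23,67>
after step 4 (D put(52)): queue <40,23,67,52>
after step 5 (E take() → 40): queue <23,67,52>

linearizable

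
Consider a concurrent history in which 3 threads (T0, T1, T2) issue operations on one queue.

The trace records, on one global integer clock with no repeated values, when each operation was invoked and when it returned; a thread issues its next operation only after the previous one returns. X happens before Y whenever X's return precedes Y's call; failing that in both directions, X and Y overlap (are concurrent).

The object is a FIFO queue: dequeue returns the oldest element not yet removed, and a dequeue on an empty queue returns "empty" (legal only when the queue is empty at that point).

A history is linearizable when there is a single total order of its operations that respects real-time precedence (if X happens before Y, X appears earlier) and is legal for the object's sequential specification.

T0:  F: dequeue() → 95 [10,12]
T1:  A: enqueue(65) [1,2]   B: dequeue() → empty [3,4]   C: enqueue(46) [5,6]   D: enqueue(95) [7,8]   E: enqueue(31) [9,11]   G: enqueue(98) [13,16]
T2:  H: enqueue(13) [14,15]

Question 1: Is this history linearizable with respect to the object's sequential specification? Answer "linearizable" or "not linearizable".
not linearizable

prefix check: 1..3 passes, 1..4 fails once B's time-4 response joins
exhaustive check: the 2 completed queue ops admit one real-time order; illegal
sample order A, B stalls at step 2 — B dequeue() → empty has no legal effect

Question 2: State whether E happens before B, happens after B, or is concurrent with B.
after

E spans [9,11], B spans [3,4]
resp(B)=4 < inv(E)=9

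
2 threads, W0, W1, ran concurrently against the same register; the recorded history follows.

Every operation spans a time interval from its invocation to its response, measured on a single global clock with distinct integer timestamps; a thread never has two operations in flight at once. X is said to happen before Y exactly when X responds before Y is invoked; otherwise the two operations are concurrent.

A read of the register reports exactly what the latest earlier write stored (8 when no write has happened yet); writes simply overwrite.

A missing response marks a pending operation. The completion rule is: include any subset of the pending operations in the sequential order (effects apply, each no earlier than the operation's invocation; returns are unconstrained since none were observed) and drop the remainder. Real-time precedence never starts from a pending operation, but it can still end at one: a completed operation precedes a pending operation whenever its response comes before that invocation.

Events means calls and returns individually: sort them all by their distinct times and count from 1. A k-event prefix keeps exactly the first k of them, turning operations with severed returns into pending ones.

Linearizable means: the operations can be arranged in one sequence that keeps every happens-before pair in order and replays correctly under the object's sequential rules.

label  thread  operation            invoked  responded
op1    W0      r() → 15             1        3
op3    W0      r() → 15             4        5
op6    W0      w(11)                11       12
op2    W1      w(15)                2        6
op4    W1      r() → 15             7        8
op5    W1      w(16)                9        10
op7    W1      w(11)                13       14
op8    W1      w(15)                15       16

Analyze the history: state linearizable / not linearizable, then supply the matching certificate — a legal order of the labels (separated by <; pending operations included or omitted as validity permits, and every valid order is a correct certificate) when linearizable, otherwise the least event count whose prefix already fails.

linearizable — witness: op2 < op1 < op3 < op4 < op5 < op6 < op7 < op8

step 1: op2 w(15) — value 15
step 2: op1 r() → 15 — value 15
step 3: op3 r() → 15 — value 15
step 4: op4 r() → 15 — value 15
step 5: op5 w(16) — value 16
step 6: op6 w(11) — value 11
step 7: op7 w(11) — value 11
step 8: op8 w(15) — value 15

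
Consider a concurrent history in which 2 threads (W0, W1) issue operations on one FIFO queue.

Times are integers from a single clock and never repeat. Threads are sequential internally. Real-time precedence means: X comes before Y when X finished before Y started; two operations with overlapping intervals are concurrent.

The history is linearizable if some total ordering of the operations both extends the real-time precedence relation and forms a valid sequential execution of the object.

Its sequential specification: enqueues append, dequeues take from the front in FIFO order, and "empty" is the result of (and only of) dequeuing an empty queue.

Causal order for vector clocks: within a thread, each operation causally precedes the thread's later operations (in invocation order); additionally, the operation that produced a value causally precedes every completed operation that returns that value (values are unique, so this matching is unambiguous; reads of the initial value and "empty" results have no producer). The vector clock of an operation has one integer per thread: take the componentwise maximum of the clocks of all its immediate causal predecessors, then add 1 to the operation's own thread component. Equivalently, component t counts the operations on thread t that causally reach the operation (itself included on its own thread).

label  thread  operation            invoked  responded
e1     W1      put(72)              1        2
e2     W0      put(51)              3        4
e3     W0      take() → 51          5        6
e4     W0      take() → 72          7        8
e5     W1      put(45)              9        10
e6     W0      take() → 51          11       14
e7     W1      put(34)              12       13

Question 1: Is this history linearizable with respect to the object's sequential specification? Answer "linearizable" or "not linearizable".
the violation lands at event 6, e3's response at time 6: events 1..5 linearize, events 1..6 do not
a single order respects real time; the 3 completed FIFO queue operations fail replay along it
for example e1, e2, e3 fails at step 3: e3 take() → 51 is not legal there

not linearizable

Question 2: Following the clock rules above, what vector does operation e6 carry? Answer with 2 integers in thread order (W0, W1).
VC(e1, invoked at 1): no causal predecessors; +1 on W1 → (0, 1)
VC(e2, invoked at 3): no causal predecessors; +1 on W0 → (1, 0)
VC(e5, invoked at 9): max of VC(e1)=(0, 1), then +1 on thread W1 → (0, 2)
VC(e3, invoked at 5): max of VC(e2)=(1, 0), then +1 on thread W0 → (2, 0)
VC(e7, invoked at 12): max of VC(e5)=(0, 2), then +1 on thread W1 → (0, 3)
VC(e4, invoked at 7): max of VC(e1)=(0, 1), VC(e3)=(2, 0), then +1 on thread W0 → (3, 1)
VC(e6, invoked at 11): max of VC(e2)=(1, 0), VC(e4)=(3, 1), then +1 on thread W0 → (4, 1)
target: VC(e6) = (4, 1)

(4, 1)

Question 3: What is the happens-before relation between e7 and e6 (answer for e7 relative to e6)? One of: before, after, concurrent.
e7 spans [12,13], e6 spans [11,14]
the intervals overlap in both directions

concurrent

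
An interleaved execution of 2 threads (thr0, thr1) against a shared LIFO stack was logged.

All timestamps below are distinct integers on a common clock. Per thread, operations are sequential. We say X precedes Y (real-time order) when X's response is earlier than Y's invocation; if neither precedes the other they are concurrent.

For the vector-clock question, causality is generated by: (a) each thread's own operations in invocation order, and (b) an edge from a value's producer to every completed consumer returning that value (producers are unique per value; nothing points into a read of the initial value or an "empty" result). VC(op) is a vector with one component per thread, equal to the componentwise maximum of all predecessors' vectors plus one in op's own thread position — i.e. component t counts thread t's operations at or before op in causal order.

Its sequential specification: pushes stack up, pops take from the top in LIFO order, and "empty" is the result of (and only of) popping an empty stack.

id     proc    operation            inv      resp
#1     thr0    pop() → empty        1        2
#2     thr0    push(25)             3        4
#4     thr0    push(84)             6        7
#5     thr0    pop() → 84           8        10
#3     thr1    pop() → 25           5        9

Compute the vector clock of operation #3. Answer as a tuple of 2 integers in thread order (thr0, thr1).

(2, 1)

root op #1, invoked 1: fresh clock plus thr0's own tick → (1, 0)
VC(#2, invoked at 3): max of VC(#1)=(1, 0), then +1 on thread thr0 → (2, 0)
VC(#3, invoked at 5): max of VC(#2)=(2, 0), then +1 on thread thr1 → (2, 1)
VC(#4, invoked at 6): max of VC(#2)=(2, 0), then +1 on thread thr0 → (3, 0)
VC(#5, invoked at 8): max of VC(#4)=(3, 0), then +1 on thread thr0 → (4, 0)
target: VC(#3) = (2, 1)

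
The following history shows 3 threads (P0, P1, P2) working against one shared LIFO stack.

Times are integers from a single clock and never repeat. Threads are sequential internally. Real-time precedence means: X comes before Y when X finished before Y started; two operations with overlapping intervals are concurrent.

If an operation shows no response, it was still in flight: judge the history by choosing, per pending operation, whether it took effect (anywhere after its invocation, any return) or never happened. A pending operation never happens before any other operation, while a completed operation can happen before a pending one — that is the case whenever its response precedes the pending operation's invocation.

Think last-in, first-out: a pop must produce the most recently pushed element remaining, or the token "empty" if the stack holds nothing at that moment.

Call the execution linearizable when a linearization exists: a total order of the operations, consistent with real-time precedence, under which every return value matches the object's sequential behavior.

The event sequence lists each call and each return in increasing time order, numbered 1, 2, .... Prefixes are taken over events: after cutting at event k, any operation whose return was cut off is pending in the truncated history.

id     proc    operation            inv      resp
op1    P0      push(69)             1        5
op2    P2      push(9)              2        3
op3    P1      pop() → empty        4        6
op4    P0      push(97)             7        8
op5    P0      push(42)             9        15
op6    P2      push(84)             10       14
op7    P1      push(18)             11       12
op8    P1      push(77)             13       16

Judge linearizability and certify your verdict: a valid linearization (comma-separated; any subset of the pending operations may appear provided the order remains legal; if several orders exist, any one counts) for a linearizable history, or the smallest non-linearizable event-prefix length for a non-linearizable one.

events 1..5 are fine; event 6 — the response of op3 at time 6 — makes the prefix non-linearizable
all 3 real-time-respecting orders fail — 3 completed LIFO stack operations, no legal replay
one such order, op1, op2, op3, breaks at step 3 where op3 pop() → empty is illegal
one such order, op2, op1, op3, breaks at step 3 where op3 pop() → empty is illegal

not linearizable — minimal violating prefix: 6 events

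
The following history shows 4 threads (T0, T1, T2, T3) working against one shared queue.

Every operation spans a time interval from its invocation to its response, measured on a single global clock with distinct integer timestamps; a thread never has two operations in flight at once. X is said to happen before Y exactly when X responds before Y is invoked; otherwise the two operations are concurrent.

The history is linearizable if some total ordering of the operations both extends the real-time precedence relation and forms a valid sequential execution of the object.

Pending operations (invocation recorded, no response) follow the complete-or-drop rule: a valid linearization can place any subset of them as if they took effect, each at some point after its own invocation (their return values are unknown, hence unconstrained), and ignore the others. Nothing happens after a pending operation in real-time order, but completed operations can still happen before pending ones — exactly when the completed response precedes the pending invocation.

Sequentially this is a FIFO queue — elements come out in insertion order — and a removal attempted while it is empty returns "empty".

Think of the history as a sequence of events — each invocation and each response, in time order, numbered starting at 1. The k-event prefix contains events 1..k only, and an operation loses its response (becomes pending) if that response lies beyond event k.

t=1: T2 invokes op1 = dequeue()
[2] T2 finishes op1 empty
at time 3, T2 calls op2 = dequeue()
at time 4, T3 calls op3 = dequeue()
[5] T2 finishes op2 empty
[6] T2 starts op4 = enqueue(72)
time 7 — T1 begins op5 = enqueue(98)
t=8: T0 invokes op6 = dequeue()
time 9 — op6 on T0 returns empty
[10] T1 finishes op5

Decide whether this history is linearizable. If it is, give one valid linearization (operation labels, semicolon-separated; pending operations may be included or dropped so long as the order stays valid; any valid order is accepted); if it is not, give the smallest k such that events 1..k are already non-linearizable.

1. op1 dequeue() → empty, leaving queue <>
2. op2 dequeue() → empty, leaving queue <>
3. op3 dequeue() (pending, included), leaving queue <>
4. op6 dequeue() → empty, leaving queue <>
5. op4 enqueue(72) (pending, included), leaving queue <72>
6. op5 enqueue(98), leaving queue <72,98>

linearizable — witness: op1; op2; op3; op6; op4; op5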